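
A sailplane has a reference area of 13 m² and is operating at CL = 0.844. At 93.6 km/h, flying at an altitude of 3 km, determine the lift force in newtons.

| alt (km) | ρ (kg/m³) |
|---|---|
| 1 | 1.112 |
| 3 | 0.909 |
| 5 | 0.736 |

At 3 km, from the table: ρ = 0.909 kg/m³.
Convert speed: v = 93.6 km/h ÷ 3.6 = 26 m/s.
Dynamic pressure q = ½ρv² = ½ × 0.909 × 26² = 307.2 Pa.
L = q·S·CL = 307.2 × 13 × 0.844 = 3370 N

L = 3370 N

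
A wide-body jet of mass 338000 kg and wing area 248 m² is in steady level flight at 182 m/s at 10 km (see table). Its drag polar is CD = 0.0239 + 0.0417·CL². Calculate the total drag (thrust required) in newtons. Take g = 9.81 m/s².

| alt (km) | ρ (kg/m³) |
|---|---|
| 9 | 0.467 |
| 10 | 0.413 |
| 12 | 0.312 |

D = 3.11×10^5 N

At 10 km, from the table: ρ = 0.413 kg/m³.
Level flight ⇒ L = W = m·g = 338000 × 9.81 = 3.3158×10^6 N.
Dynamic pressure q = 0.5 × 0.413 × 182² = 6840 Pa.
CL = 2W/(ρv²S) = 2×3.3158×10^6/(0.413×182²×248) = 1.955.
CD = 0.0239 + 0.0417 × 1.955² = 0.1832.
D = q·S·CD = 6840 × 248 × 0.1832 = 3.108×10^5 N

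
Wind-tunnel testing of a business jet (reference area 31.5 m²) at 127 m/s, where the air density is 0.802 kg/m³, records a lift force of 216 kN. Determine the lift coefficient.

From L = ½ρv²S·CL, rearranging gives CL = 2L/(ρv²S).
CL = 2 × 2.16×10^5 / (0.802 × 127² × 31.5) = 1.06

CL = 1.06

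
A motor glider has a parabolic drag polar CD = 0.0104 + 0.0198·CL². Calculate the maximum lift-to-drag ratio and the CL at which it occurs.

(L/D)max = 34.8, at CL = 0.725

For CD = CD0 + K·CL², (L/D)max occurs at CL* = √(CD0/K) and equals 1/(2√(K·CD0)).
(L/D)max = 1/(2√(0.0198 × 0.0104)) = 1/(2 × 0.01435) = 34.8
CL* = √(0.0104/0.0198) = 0.725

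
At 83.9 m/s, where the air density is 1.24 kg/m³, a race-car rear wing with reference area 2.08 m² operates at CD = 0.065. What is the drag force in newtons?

D = 590 N

D = ½ρv²S·CD = ½ × 1.24 × 83.9² × 2.08 × 0.065 = 590 N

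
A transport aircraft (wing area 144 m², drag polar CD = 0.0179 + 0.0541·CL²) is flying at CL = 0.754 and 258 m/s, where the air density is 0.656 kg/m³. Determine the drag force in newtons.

CD = 0.0179 + 0.0541 × 0.754² = 0.04866
D = ½ρv²S·CD = ½ × 0.656 × 258² × 144 × 0.04866 = 1.53×10^5 N

D = 1.53×10^5 N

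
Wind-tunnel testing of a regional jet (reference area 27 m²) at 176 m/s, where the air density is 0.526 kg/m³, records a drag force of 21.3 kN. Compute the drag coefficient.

From D = ½ρv²S·CD, rearranging gives CD = 2D/(ρv²S).
CD = 2 × 21300 / (0.526 × 176² × 27) = 0.0968

CD = 0.0968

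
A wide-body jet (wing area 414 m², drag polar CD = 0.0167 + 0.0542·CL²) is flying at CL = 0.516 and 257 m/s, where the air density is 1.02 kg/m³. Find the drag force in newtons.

D = 4.34×10^5 N

CD = 0.0167 + 0.0542 × 0.516² = 0.03113
D = ½ρv²S·CD = ½ × 1.02 × 257² × 414 × 0.03113 = 4.34×10^5 N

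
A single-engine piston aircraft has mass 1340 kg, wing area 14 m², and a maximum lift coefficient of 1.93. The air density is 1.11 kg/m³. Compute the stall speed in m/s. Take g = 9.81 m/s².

V_stall = 29.6 m/s

Stall occurs when L = W at CL,max. W = mg = 1340 × 9.81 = 13150 N.
V_stall = √(2W/(ρ·S·CL,max)) = √(2 × 13150 / (1.11 × 14 × 1.93))
V_stall = √876.6 = 29.6 m/s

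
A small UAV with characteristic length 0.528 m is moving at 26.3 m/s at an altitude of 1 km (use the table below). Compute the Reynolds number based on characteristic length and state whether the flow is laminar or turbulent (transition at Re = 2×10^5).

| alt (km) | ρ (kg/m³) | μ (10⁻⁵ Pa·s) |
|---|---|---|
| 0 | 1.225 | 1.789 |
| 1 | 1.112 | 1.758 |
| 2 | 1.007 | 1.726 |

Re = 8.78×10^5 (turbulent)

At 1 km, from the table: ρ = 1.112 kg/m³, μ = 1.758×10⁻⁵ Pa·s.
Re = ρ·v·c/μ = 1.112 × 26.3 × 0.528 / (1.758×10⁻⁵) = 8.78×10^5
Since 8.78×10^5 > 2×10^5, the flow is turbulent.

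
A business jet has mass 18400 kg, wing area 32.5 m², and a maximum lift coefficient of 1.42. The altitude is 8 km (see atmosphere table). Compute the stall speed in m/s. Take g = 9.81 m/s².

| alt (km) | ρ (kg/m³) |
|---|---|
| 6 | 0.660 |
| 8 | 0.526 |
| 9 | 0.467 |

At 8 km, from the table: ρ = 0.526 kg/m³.
Weight W = mg = 18400 × 9.81 = 1.805×10^5 N.
From L = ½ρV²S·CL,max = W: V_stall = √(2W/(ρSCL,max)) = √(2·1.805×10^5/(0.526·32.5·1.42))
V_stall = √14870 = 122 m/s

V_stall = 122 m/s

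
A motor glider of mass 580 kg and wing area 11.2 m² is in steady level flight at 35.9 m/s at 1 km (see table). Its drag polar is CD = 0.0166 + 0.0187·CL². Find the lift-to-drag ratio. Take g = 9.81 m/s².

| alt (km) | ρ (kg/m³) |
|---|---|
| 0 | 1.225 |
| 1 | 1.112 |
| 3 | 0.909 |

At 1 km, from the table: ρ = 1.112 kg/m³.
Weight W = mg = 580 × 9.81 = 5689.8 N; in level flight L = W.
q = ½ρv² = ½ × 1.112 × 35.9² = 716.6 Pa.
CL = W/(q·S) = 5689.8 / (716.6 × 11.2) = 0.7089.
CD = 0.0166 + 0.0187 × 0.7089² = 0.026.
L/D = CL/CD = 0.7089 / 0.026 = 27.3

L/D = 27.3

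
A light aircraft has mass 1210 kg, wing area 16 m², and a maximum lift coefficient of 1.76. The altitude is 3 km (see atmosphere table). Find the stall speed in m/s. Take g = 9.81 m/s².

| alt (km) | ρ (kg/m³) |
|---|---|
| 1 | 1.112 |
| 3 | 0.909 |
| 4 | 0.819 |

At 3 km, from the table: ρ = 0.909 kg/m³.
Weight W = mg = 1210 × 9.81 = 11870 N.
V_stall = √(2W/(ρ·S·CL,max)) = √(2 × 11870 / (0.909 × 16 × 1.76))
V_stall = √927.4 = 30.5 m/s

V_stall = 30.5 m/s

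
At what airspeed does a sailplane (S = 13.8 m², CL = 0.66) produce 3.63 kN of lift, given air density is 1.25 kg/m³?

L = ½ρv²S·CL ⇒ v = √(2L/(ρ·S·CL))
v = √(2 × 3630 / (1.25 × 13.8 × 0.66)) = √637.7 = 25.3 m/s

v = 25.3 m/s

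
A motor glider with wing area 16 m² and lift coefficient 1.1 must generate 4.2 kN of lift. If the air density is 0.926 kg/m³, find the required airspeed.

L = ½ρv²S·CL ⇒ v = √(2L/(ρ·S·CL))
v = √(2 × 4200 / (0.926 × 16 × 1.1)) = √515.4 = 22.7 m/s

v = 22.7 m/s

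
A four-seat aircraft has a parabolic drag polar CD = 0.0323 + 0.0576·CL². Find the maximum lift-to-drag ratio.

(L/D)max = 11.6

For CD = CD0 + K·CL², (L/D)max occurs at CL* = √(CD0/K) and equals 1/(2√(K·CD0)).
(L/D)max = 1/(2√(0.0576 × 0.0323)) = 1/(2 × 0.04313) = 11.6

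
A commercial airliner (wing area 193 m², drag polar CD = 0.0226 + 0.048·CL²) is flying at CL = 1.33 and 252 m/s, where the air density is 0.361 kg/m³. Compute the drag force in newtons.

D = 2.38×10^5 N

CD = 0.0226 + 0.048 × 1.33² = 0.1075
D = ½ρv²S·CD = ½ × 0.361 × 252² × 193 × 0.1075 = 2.38×10^5 N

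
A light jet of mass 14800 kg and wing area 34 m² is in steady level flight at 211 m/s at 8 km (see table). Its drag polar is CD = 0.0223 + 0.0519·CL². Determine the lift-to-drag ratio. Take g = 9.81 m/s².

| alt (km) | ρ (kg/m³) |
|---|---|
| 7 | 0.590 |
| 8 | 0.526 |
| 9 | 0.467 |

L/D = 12.5

At 8 km, from the table: ρ = 0.526 kg/m³.
In steady level flight, lift balances weight: W = mg = 14800 × 9.81 = 1.4519×10^5 N.
Dynamic pressure q = 0.5 × 0.526 × 211² = 11710 Pa.
Required CL = L/(qS) = 1.4519×10^5/(11710·34) = 0.3647.
CD = 0.0223 + 0.0519 × 0.3647² = 0.0292.
L/D = CL/CD = 0.3647 / 0.0292 = 12.5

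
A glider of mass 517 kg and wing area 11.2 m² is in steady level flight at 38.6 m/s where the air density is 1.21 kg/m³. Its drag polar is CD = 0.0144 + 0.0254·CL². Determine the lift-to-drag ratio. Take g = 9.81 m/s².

L/D = 24.1

Level flight ⇒ L = W = m·g = 517 × 9.81 = 5071.8 N.
q = ½ρv² = ½ × 1.21 × 38.6² = 901.4 Pa.
CL = 2W/(ρv²S) = 2×5071.8/(1.21×38.6²×11.2) = 0.5024.
CD = 0.0144 + 0.0254 × 0.5024² = 0.02081.
L/D = CL/CD = 0.5024 / 0.02081 = 24.1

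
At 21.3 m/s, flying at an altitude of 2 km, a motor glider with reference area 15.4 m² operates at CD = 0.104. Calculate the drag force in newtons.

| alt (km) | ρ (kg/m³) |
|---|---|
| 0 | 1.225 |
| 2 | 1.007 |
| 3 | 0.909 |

D = 366 N

At 2 km, from the table: ρ = 1.007 kg/m³.
D = ½ρv²S·CD = ½ × 1.007 × 21.3² × 15.4 × 0.104 = 366 N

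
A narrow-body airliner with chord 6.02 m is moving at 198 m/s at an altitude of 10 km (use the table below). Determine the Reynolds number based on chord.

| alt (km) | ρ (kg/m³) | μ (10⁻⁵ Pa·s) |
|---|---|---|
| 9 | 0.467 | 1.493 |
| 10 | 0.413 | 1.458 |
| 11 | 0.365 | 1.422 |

At 10 km, from the table: ρ = 0.413 kg/m³, μ = 1.458×10⁻⁵ Pa·s.
Re = ρ·v·c/μ = 0.413 × 198 × 6.02 / (1.458×10⁻⁵) = 3.38×10^7

Re = 3.38×10^7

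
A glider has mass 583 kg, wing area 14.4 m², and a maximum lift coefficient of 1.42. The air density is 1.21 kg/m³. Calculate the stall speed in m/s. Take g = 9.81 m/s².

V_stall = 21.5 m/s

Weight W = mg = 583 × 9.81 = 5719 N.
V_stall = √(2W/(ρ·S·CL,max)) = √(2 × 5719 / (1.21 × 14.4 × 1.42))
V_stall = √462.3 = 21.5 m/s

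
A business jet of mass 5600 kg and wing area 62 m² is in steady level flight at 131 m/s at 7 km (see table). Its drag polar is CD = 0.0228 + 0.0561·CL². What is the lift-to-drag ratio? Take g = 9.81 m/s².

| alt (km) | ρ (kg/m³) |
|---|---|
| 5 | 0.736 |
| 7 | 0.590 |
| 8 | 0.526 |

At 7 km, from the table: ρ = 0.590 kg/m³.
In steady level flight, lift balances weight: W = mg = 5600 × 9.81 = 54936 N.
Dynamic pressure q = 0.5 × 0.59 × 131² = 5062 Pa.
CL = 2W/(ρv²S) = 2×54936/(0.59×131²×62) = 0.175.
CD = 0.0228 + 0.0561 × 0.175² = 0.02452.
L/D = CL/CD = 0.175 / 0.02452 = 7.14

L/D = 7.14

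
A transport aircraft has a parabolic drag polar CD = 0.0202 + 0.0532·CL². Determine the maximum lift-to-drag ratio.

For CD = CD0 + K·CL², (L/D)max occurs at CL* = √(CD0/K) and equals 1/(2√(K·CD0)).
(L/D)max = 1/(2√(0.0532 × 0.0202)) = 1/(2 × 0.03278) = 15.3

(L/D)max = 15.3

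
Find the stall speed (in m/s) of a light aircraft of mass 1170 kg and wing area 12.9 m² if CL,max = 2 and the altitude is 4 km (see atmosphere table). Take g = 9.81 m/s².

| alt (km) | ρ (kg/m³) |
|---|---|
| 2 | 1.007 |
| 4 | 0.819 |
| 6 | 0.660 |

V_stall = 33 m/s

At 4 km, from the table: ρ = 0.819 kg/m³.
At stall, lift equals weight: L = W = m·g = 1170 × 9.81 = 11480 N.
From L = ½ρV²S·CL,max = W: V_stall = √(2W/(ρSCL,max)) = √(2·11480/(0.819·12.9·2))
V_stall = √1086 = 33 m/s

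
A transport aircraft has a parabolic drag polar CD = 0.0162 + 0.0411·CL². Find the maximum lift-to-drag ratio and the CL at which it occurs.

(L/D)max = 19.4, at CL = 0.628

For CD = CD0 + K·CL², (L/D)max occurs at CL* = √(CD0/K) and equals 1/(2√(K·CD0)).
(L/D)max = 1/(2√(0.0411 × 0.0162)) = 1/(2 × 0.0258) = 19.4
CL* = √(0.0162/0.0411) = 0.628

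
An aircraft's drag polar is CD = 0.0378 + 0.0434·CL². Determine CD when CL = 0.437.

CD = 0.0378 + 0.0434 × 0.437² = 0.0378 + 0.008288 = 0.0461

CD = 0.0461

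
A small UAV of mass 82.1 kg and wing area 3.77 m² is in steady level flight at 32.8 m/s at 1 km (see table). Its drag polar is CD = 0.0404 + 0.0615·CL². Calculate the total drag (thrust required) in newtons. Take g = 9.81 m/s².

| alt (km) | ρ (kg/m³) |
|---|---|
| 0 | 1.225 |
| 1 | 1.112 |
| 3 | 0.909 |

D = 109 N

At 1 km, from the table: ρ = 1.112 kg/m³.
Level flight ⇒ L = W = m·g = 82.1 × 9.81 = 805.4 N.
Dynamic pressure q = 0.5 × 1.112 × 32.8² = 598.2 Pa.
CL = 2W/(ρv²S) = 2×805.4/(1.112×32.8²×3.77) = 0.3571.
CD = 0.0404 + 0.0615 × 0.3571² = 0.04824.
D = q·S·CD = 598.2 × 3.77 × 0.04824 = 108.8 N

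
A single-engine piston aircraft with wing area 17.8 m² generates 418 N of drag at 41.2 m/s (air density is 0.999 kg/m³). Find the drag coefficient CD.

From D = ½ρv²S·CD, rearranging gives CD = 2D/(ρv²S).
CD = 2 × 418 / (0.999 × 41.2² × 17.8) = 0.0277

CD = 0.0277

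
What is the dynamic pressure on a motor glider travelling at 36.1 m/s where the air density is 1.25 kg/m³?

q = 815 Pa

q = ½ρv² = ½ × 1.25 × 36.1² = 815 Pa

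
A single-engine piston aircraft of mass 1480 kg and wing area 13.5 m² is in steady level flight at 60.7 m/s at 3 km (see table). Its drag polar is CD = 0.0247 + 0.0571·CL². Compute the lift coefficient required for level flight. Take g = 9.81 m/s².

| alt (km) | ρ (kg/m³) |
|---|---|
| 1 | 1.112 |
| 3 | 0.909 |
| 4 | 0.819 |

At 3 km, from the table: ρ = 0.909 kg/m³.
In steady level flight, lift balances weight: W = mg = 1480 × 9.81 = 14519 N.
Dynamic pressure q = 0.5 × 0.909 × 60.7² = 1675 Pa.
CL = W/(q·S) = 14519 / (1675 × 13.5) = 0.6422.

CL = 0.642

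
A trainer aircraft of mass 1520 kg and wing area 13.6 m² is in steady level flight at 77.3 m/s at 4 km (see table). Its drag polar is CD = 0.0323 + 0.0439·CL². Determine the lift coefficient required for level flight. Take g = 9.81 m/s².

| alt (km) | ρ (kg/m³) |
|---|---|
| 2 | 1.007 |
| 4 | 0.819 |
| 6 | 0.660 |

At 4 km, from the table: ρ = 0.819 kg/m³.
Level flight ⇒ L = W = m·g = 1520 × 9.81 = 14911 N.
q = ½ρv² = ½ × 0.819 × 77.3² = 2447 Pa.
CL = W/(q·S) = 14911 / (2447 × 13.6) = 0.4481.

CL = 0.448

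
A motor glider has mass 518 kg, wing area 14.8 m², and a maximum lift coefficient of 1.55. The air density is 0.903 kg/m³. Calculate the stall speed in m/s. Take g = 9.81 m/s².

V_stall = 22.2 m/s

At stall, lift equals weight: L = W = m·g = 518 × 9.81 = 5082 N.
V_stall = √(2W/(ρ·S·CL,max)) = √(2 × 5082 / (0.903 × 14.8 × 1.55))
V_stall = √490.6 = 22.2 m/s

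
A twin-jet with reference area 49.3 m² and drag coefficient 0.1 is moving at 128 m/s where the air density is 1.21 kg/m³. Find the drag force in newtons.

D = ½ρv²S·CD = ½ × 1.21 × 128² × 49.3 × 0.1 = 48900 N ≈ 48.9 kN

D = 48900 N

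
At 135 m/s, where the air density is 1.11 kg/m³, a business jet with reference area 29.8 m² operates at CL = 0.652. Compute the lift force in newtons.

L = 1.97×10^5 N

L = ½ρv²S·CL = ½ × 1.11 × 135² × 29.8 × 0.652 = 1.97×10^5 N ≈ 197 kN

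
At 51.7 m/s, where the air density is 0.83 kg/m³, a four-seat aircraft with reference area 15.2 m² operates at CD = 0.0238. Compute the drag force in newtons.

D = 401 N

Dynamic pressure q = ½ρv² = ½ × 0.83 × 51.7² = 1109 Pa.
D = q·S·CD = 1109 × 15.2 × 0.0238 = 401 N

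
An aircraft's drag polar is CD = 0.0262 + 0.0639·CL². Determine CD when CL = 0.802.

CD = 0.0673

CD = 0.0262 + 0.0639 × 0.802² = 0.0262 + 0.0411 = 0.0673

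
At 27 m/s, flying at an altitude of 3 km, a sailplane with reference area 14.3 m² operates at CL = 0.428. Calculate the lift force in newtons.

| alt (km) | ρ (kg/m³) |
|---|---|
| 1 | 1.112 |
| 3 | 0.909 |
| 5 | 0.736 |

L = 2030 N

At 3 km, from the table: ρ = 0.909 kg/m³.
Dynamic pressure q = ½ρv² = ½ × 0.909 × 27² = 331.3 Pa.
L = q·S·CL = 331.3 × 14.3 × 0.428 = 2030 N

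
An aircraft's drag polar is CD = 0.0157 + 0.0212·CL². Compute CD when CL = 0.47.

CD = 0.0157 + 0.0212 × 0.47² = 0.0157 + 0.004683 = 0.0204

CD = 0.0204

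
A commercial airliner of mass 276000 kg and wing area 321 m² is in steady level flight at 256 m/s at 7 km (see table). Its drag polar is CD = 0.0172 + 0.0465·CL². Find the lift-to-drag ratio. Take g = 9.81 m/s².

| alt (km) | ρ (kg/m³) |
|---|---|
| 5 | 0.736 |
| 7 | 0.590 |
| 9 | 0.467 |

L/D = 16.7

At 7 km, from the table: ρ = 0.590 kg/m³.
Weight W = mg = 276000 × 9.81 = 2.7076×10^6 N; in level flight L = W.
q = ½ρv² = ½ × 0.59 × 256² = 19330 Pa.
Required CL = L/(qS) = 2.7076×10^6/(19330·321) = 0.4363.
CD = 0.0172 + 0.0465 × 0.4363² = 0.02605.
L/D = CL/CD = 0.4363 / 0.02605 = 16.7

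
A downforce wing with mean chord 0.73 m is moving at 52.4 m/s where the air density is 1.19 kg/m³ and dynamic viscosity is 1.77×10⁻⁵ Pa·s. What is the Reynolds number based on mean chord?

Re = 2.57×10^6

Re = ρ·v·c/μ = 1.19 × 52.4 × 0.73 / (1.77×10⁻⁵) = 2.57×10^6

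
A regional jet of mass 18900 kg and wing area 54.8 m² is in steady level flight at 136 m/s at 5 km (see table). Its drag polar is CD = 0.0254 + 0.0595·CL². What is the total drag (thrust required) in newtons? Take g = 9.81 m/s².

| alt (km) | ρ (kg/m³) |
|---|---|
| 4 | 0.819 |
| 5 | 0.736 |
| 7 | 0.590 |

At 5 km, from the table: ρ = 0.736 kg/m³.
In steady level flight, lift balances weight: W = mg = 18900 × 9.81 = 1.8541×10^5 N.
q = ½ρv² = ½ × 0.736 × 136² = 6807 Pa.
Required CL = L/(qS) = 1.8541×10^5/(6807·54.8) = 0.4971.
CD = 0.0254 + 0.0595 × 0.4971² = 0.0401.
D = q·S·CD = 6807 × 54.8 × 0.0401 = 14960 N

D = 15000 N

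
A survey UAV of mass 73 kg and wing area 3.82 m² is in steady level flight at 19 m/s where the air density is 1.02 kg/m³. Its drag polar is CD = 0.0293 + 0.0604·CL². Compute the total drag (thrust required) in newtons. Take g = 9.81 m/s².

In steady level flight, lift balances weight: W = mg = 73 × 9.81 = 716.13 N.
Dynamic pressure q = 0.5 × 1.02 × 19² = 184.1 Pa.
CL = W/(q·S) = 716.13 / (184.1 × 3.82) = 1.018.
CD = 0.0293 + 0.0604 × 1.018² = 0.09192.
D = q·S·CD = 184.1 × 3.82 × 0.09192 = 64.65 N

D = 64.7 N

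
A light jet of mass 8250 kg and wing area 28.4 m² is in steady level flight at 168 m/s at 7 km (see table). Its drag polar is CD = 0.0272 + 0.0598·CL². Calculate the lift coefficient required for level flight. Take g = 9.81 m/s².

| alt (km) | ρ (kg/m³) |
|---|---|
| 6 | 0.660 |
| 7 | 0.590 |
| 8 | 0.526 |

CL = 0.342

At 7 km, from the table: ρ = 0.590 kg/m³.
Level flight ⇒ L = W = m·g = 8250 × 9.81 = 80932 N.
Dynamic pressure q = 0.5 × 0.59 × 168² = 8326 Pa.
CL = 2W/(ρv²S) = 2×80932/(0.59×168²×28.4) = 0.3423.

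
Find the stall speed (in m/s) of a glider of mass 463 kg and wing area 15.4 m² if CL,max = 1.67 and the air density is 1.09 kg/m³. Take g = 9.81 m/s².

V_stall = 18 m/s

At stall, lift equals weight: L = W = m·g = 463 × 9.81 = 4542 N.
From L = ½ρV²S·CL,max = W: V_stall = √(2W/(ρSCL,max)) = √(2·4542/(1.09·15.4·1.67))
V_stall = √324.1 = 18 m/s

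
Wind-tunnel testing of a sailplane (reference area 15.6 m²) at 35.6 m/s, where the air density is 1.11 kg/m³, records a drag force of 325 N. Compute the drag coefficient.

From D = ½ρv²S·CD, rearranging gives CD = 2D/(ρv²S).
CD = 2 × 325 / (1.11 × 35.6² × 15.6) = 0.0296

CD = 0.0296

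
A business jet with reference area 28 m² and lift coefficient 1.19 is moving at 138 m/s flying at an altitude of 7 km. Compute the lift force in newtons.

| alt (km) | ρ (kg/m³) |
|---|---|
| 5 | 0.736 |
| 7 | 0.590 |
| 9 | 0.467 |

At 7 km, from the table: ρ = 0.590 kg/m³.
L = ½ρv²S·CL = ½ × 0.59 × 138² × 28 × 1.19 = 1.87×10^5 N ≈ 187 kN

L = 1.87×10^5 N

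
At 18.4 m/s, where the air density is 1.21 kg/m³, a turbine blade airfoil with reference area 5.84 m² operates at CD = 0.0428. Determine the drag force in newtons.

D = ½ρv²S·CD = ½ × 1.21 × 18.4² × 5.84 × 0.0428 = 51.2 N

D = 51.2 N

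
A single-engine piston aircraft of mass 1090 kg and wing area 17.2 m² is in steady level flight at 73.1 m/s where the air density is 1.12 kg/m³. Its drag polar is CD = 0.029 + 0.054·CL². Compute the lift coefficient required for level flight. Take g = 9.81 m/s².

Level flight ⇒ L = W = m·g = 1090 × 9.81 = 10693 N.
q = ½ρv² = ½ × 1.12 × 73.1² = 2992 Pa.
CL = W/(q·S) = 10693 / (2992 × 17.2) = 0.2078.

CL = 0.208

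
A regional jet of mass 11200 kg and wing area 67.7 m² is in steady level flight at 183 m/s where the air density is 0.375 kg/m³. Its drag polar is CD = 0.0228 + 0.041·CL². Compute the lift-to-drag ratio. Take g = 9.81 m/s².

In steady level flight, lift balances weight: W = mg = 11200 × 9.81 = 1.0987×10^5 N.
Dynamic pressure q = 0.5 × 0.375 × 183² = 6279 Pa.
CL = 2W/(ρv²S) = 2×1.0987×10^5/(0.375×183²×67.7) = 0.2585.
CD = 0.0228 + 0.041 × 0.2585² = 0.02554.
L/D = CL/CD = 0.2585 / 0.02554 = 10.1

L/D = 10.1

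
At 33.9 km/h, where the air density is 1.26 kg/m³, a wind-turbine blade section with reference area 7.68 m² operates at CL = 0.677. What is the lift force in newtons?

Convert speed: v = 33.9 km/h ÷ 3.6 = 9.417 m/s.
Dynamic pressure q = ½ρv² = ½ × 1.26 × 9.417² = 55.86 Pa.
L = q·S·CL = 55.86 × 7.68 × 0.677 = 290 N

L = 290 N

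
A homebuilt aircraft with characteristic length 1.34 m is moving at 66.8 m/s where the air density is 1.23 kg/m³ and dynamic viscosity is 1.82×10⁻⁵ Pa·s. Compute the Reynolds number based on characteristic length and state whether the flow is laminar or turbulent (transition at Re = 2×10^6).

Re = 6.05×10^6 (turbulent)

Re = ρ·v·c/μ = 1.23 × 66.8 × 1.34 / (1.82×10⁻⁵) = 6.05×10^6
Since 6.05×10^6 > 2×10^6, the flow is turbulent.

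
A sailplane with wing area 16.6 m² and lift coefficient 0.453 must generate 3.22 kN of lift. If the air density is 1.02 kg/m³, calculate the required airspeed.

L = ½ρv²S·CL ⇒ v = √(2L/(ρ·S·CL))
v = √(2 × 3220 / (1.02 × 16.6 × 0.453)) = √839.6 = 29 m/s

v = 29 m/s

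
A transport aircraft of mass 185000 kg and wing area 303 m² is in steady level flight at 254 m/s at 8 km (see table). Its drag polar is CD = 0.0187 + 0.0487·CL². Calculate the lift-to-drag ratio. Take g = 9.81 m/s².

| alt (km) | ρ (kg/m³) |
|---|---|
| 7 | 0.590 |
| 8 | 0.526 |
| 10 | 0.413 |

At 8 km, from the table: ρ = 0.526 kg/m³.
Level flight ⇒ L = W = m·g = 185000 × 9.81 = 1.8148×10^6 N.
q = ½ρv² = ½ × 0.526 × 254² = 16970 Pa.
CL = W/(q·S) = 1.8148×10^6 / (16970 × 303) = 0.353.
CD = 0.0187 + 0.0487 × 0.353² = 0.02477.
L/D = CL/CD = 0.353 / 0.02477 = 14.3

L/D = 14.3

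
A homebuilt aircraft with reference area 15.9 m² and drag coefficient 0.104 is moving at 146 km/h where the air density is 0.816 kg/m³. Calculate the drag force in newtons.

D = 1110 N

Convert speed: v = 146 km/h ÷ 3.6 = 40.56 m/s.
Dynamic pressure q = ½ρv² = ½ × 0.816 × 40.56² = 671.1 Pa.
D = q·S·CD = 671.1 × 15.9 × 0.104 = 1110 N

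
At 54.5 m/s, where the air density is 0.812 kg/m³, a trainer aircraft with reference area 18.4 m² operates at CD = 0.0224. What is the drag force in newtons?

D = ½ρv²S·CD = ½ × 0.812 × 54.5² × 18.4 × 0.0224 = 497 N

D = 497 N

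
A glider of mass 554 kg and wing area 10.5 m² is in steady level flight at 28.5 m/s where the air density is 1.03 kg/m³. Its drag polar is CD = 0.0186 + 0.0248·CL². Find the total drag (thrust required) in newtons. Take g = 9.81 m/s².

D = 248 N

Weight W = mg = 554 × 9.81 = 5434.7 N; in level flight L = W.
q = ½ρv² = ½ × 1.03 × 28.5² = 418.3 Pa.
Required CL = L/(qS) = 5434.7/(418.3·10.5) = 1.237.
CD = 0.0186 + 0.0248 × 1.237² = 0.05657.
D = q·S·CD = 418.3 × 10.5 × 0.05657 = 248.5 N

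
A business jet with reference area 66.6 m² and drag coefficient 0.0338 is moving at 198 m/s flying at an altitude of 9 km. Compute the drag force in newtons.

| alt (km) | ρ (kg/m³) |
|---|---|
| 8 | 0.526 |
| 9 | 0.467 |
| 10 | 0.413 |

D = 20600 N

At 9 km, from the table: ρ = 0.467 kg/m³.
D = ½ρv²S·CD = ½ × 0.467 × 198² × 66.6 × 0.0338 = 20600 N ≈ 20.6 kN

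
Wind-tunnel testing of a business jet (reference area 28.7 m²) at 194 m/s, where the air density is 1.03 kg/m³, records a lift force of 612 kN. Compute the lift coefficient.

CL = 1.1

From L = ½ρv²S·CL, rearranging gives CL = 2L/(ρv²S).
CL = 2 × 6.12×10^5 / (1.03 × 194² × 28.7) = 1.1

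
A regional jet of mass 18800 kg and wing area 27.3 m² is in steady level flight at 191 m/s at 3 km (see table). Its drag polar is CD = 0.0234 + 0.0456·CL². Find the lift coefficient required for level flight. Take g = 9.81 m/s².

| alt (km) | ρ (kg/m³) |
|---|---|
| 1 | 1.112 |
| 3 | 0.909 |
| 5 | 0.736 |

At 3 km, from the table: ρ = 0.909 kg/m³.
Level flight ⇒ L = W = m·g = 18800 × 9.81 = 1.8443×10^5 N.
Dynamic pressure q = 0.5 × 0.909 × 191² = 16580 Pa.
CL = 2W/(ρv²S) = 2×1.8443×10^5/(0.909×191²×27.3) = 0.4074.

CL = 0.407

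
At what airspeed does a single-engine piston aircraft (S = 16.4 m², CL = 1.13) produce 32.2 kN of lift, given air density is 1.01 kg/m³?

v = 58.7 m/s

L = ½ρv²S·CL ⇒ v = √(2L/(ρ·S·CL))
v = √(2 × 32200 / (1.01 × 16.4 × 1.13)) = √3441 = 58.7 m/s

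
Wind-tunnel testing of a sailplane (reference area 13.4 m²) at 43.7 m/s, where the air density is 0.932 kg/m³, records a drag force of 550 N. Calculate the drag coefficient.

From D = ½ρv²S·CD, rearranging gives CD = 2D/(ρv²S).
CD = 2 × 550 / (0.932 × 43.7² × 13.4) = 0.0461

CD = 0.0461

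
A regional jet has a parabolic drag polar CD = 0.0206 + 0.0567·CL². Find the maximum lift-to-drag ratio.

(L/D)max = 14.6

For CD = CD0 + K·CL², (L/D)max occurs at CL* = √(CD0/K) and equals 1/(2√(K·CD0)).
(L/D)max = 1/(2√(0.0567 × 0.0206)) = 1/(2 × 0.03418) = 14.6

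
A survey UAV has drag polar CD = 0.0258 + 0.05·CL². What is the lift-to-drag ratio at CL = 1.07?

CD = 0.0258 + 0.05 × 1.07² = 0.08305
L/D = CL/CD = 1.07 / 0.08305 = 12.9

L/D = 12.9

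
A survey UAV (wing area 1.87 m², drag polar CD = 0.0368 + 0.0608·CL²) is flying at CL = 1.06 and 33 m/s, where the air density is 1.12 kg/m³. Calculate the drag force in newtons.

D = 120 N

CD = 0.0368 + 0.0608 × 1.06² = 0.1051
D = ½ρv²S·CD = ½ × 1.12 × 33² × 1.87 × 0.1051 = 120 N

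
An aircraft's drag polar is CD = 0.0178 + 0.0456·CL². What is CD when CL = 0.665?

CD = 0.038

CD = 0.0178 + 0.0456 × 0.665² = 0.0178 + 0.02017 = 0.038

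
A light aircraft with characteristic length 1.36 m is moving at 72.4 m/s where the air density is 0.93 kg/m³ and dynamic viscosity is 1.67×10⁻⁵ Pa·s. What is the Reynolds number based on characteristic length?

Re = 5.48×10^6

Re = ρ·v·c/μ = 0.93 × 72.4 × 1.36 / (1.67×10⁻⁵) = 5.48×10^6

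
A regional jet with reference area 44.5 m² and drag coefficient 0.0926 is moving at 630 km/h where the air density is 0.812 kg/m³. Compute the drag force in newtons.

Convert speed: v = 630 km/h ÷ 3.6 = 175 m/s.
D = ½ρv²S·CD = ½ × 0.812 × 175² × 44.5 × 0.0926 = 51200 N ≈ 51.2 kN

D = 51200 N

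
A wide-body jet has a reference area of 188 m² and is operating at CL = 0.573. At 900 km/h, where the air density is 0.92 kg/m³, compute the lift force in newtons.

L = 3.1×10^6 N

Convert speed: v = 900 km/h ÷ 3.6 = 250 m/s.
L = ½ρv²S·CL = ½ × 0.92 × 250² × 188 × 0.573 = 3.1×10^6 N ≈ 3100 kN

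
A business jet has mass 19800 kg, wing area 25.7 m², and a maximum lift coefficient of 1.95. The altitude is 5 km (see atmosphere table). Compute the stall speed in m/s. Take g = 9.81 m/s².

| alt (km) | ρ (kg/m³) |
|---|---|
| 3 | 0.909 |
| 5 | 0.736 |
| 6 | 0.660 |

At 5 km, from the table: ρ = 0.736 kg/m³.
Stall occurs when L = W at CL,max. W = mg = 19800 × 9.81 = 1.942×10^5 N.
V_stall = √(2W/(ρ·S·CL,max)) = √(2 × 1.942×10^5 / (0.736 × 25.7 × 1.95))
V_stall = √10530 = 103 m/s

V_stall = 103 m/s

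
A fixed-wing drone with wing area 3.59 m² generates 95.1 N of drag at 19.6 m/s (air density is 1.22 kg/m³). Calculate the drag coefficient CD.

CD = 0.113

From D = ½ρv²S·CD, rearranging gives CD = 2D/(ρv²S).
CD = 2 × 95.1 / (1.22 × 19.6² × 3.59) = 0.113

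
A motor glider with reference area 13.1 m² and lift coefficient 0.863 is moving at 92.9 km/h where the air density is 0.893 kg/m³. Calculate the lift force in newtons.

L = 3360 N

Convert speed: v = 92.9 km/h ÷ 3.6 = 25.81 m/s.
Dynamic pressure q = ½ρv² = ½ × 0.893 × 25.81² = 297.3 Pa.
L = q·S·CL = 297.3 × 13.1 × 0.863 = 3360 N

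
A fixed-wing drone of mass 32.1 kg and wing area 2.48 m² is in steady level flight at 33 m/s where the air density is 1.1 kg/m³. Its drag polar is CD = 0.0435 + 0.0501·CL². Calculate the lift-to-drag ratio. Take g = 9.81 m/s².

Level flight ⇒ L = W = m·g = 32.1 × 9.81 = 314.9 N.
q = ½ρv² = ½ × 1.1 × 33² = 599 Pa.
CL = W/(q·S) = 314.9 / (599 × 2.48) = 0.212.
CD = 0.0435 + 0.0501 × 0.212² = 0.04575.
L/D = CL/CD = 0.212 / 0.04575 = 4.63

L/D = 4.63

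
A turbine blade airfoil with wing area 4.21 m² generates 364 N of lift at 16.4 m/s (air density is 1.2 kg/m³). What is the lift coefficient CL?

From L = ½ρv²S·CL, rearranging gives CL = 2L/(ρv²S).
CL = 2 × 364 / (1.2 × 16.4² × 4.21) = 0.536

CL = 0.536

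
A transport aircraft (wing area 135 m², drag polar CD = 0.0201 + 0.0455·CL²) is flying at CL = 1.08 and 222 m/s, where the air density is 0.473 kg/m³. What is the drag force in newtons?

CD = 0.0201 + 0.0455 × 1.08² = 0.07317
D = ½ρv²S·CD = ½ × 0.473 × 222² × 135 × 0.07317 = 1.15×10^5 N

D = 1.15×10^5 N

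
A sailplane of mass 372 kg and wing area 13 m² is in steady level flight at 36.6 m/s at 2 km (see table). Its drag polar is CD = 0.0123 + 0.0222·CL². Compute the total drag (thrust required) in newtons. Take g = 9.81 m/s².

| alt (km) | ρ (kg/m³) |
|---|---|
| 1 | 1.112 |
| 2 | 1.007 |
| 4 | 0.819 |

At 2 km, from the table: ρ = 1.007 kg/m³.
In steady level flight, lift balances weight: W = mg = 372 × 9.81 = 3649.3 N.
Dynamic pressure q = 0.5 × 1.007 × 36.6² = 674.5 Pa.
CL = W/(q·S) = 3649.3 / (674.5 × 13) = 0.4162.
CD = 0.0123 + 0.0222 × 0.4162² = 0.01615.
D = q·S·CD = 674.5 × 13 × 0.01615 = 141.6 N

D = 142 N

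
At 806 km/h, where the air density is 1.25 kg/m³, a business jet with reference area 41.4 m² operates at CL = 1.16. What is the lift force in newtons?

Convert speed: v = 806 km/h ÷ 3.6 = 223.9 m/s.
L = ½ρv²S·CL = ½ × 1.25 × 223.9² × 41.4 × 1.16 = 1.5×10^6 N ≈ 1500 kN

L = 1.5×10^6 N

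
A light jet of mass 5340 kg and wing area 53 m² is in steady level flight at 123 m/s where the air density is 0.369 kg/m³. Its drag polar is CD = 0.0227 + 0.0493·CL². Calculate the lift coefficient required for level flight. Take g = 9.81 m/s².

Weight W = mg = 5340 × 9.81 = 52385 N; in level flight L = W.
q = ½ρv² = ½ × 0.369 × 123² = 2791 Pa.
CL = W/(q·S) = 52385 / (2791 × 53) = 0.3541.

CL = 0.354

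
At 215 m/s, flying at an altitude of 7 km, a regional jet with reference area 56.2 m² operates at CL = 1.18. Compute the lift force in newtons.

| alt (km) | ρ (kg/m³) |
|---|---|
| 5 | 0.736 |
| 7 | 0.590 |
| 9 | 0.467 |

At 7 km, from the table: ρ = 0.590 kg/m³.
Dynamic pressure q = ½ρv² = ½ × 0.59 × 215² = 13640 Pa.
L = q·S·CL = 13640 × 56.2 × 1.18 = 9.04×10^5 N ≈ 904 kN

L = 9.04×10^5 N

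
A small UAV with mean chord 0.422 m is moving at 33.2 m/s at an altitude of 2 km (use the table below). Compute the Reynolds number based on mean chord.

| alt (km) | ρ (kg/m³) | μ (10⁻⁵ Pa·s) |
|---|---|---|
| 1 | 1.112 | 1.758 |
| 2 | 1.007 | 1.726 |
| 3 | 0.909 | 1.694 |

Re = 8.17×10^5

At 2 km, from the table: ρ = 1.007 kg/m³, μ = 1.726×10⁻⁵ Pa·s.
Re = ρ·v·c/μ = 1.007 × 33.2 × 0.422 / (1.726×10⁻⁵) = 8.17×10^5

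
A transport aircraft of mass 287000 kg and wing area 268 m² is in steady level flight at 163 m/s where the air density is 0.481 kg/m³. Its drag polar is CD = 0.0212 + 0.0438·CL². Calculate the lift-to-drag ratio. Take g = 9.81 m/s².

L/D = 11.8

In steady level flight, lift balances weight: W = mg = 287000 × 9.81 = 2.8155×10^6 N.
Dynamic pressure q = 0.5 × 0.481 × 163² = 6390 Pa.
CL = 2W/(ρv²S) = 2×2.8155×10^6/(0.481×163²×268) = 1.644.
CD = 0.0212 + 0.0438 × 1.644² = 0.1396.
L/D = CL/CD = 1.644 / 0.1396 = 11.8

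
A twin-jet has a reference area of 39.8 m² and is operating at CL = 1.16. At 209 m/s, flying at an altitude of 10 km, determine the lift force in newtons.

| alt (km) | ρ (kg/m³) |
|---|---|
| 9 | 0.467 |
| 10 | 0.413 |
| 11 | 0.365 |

L = 4.16×10^5 N

At 10 km, from the table: ρ = 0.413 kg/m³.
L = ½ρv²S·CL = ½ × 0.413 × 209² × 39.8 × 1.16 = 4.16×10^5 N ≈ 416 kN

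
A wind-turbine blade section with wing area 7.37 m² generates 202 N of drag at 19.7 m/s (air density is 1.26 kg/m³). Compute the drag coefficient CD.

CD = 0.112

From D = ½ρv²S·CD, rearranging gives CD = 2D/(ρv²S).
CD = 2 × 202 / (1.26 × 19.7² × 7.37) = 0.112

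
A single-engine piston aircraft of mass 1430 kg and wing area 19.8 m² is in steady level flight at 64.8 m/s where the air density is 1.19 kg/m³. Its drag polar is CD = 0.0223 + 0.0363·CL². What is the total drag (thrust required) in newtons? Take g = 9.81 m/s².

In steady level flight, lift balances weight: W = mg = 1430 × 9.81 = 14028 N.
Dynamic pressure q = 0.5 × 1.19 × 64.8² = 2498 Pa.
CL = 2W/(ρv²S) = 2×14028/(1.19×64.8²×19.8) = 0.2836.
CD = 0.0223 + 0.0363 × 0.2836² = 0.02522.
D = q·S·CD = 2498 × 19.8 × 0.02522 = 1248 N

D = 1250 N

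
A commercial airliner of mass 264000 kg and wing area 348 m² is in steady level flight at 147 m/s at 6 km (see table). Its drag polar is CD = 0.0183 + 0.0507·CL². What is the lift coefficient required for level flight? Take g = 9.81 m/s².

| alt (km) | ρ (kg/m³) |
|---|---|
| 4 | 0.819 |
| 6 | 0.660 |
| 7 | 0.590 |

At 6 km, from the table: ρ = 0.660 kg/m³.
Weight W = mg = 264000 × 9.81 = 2.5898×10^6 N; in level flight L = W.
Dynamic pressure q = 0.5 × 0.66 × 147² = 7131 Pa.
Required CL = L/(qS) = 2.5898×10^6/(7131·348) = 1.044.

CL = 1.04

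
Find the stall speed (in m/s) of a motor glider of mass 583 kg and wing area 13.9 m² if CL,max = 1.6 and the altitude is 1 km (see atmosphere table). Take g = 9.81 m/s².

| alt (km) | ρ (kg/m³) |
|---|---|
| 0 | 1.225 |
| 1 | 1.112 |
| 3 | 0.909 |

V_stall = 21.5 m/s

At 1 km, from the table: ρ = 1.112 kg/m³.
At stall, lift equals weight: L = W = m·g = 583 × 9.81 = 5719 N.
V_stall = √(2W/(ρ·S·CL,max)) = √(2 × 5719 / (1.112 × 13.9 × 1.6))
V_stall = √462.5 = 21.5 m/s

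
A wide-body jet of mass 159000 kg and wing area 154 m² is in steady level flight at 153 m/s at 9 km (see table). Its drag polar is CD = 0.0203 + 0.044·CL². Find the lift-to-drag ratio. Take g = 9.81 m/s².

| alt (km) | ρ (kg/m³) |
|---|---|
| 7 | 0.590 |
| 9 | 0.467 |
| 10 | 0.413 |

At 9 km, from the table: ρ = 0.467 kg/m³.
In steady level flight, lift balances weight: W = mg = 159000 × 9.81 = 1.5598×10^6 N.
q = ½ρv² = ½ × 0.467 × 153² = 5466 Pa.
CL = W/(q·S) = 1.5598×10^6 / (5466 × 154) = 1.853.
CD = 0.0203 + 0.044 × 1.853² = 0.1714.
L/D = CL/CD = 1.853 / 0.1714 = 10.8

L/D = 10.8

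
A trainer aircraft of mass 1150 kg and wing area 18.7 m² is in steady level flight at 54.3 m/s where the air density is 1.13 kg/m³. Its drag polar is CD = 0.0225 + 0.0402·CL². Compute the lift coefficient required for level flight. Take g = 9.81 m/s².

CL = 0.362

Weight W = mg = 1150 × 9.81 = 11282 N; in level flight L = W.
q = ½ρv² = ½ × 1.13 × 54.3² = 1666 Pa.
CL = 2W/(ρv²S) = 2×11282/(1.13×54.3²×18.7) = 0.3621.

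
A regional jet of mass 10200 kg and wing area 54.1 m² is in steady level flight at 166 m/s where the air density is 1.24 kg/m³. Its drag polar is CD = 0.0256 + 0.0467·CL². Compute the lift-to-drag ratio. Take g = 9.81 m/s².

L/D = 4.14

Weight W = mg = 10200 × 9.81 = 1.0006×10^5 N; in level flight L = W.
Dynamic pressure q = 0.5 × 1.24 × 166² = 17080 Pa.
CL = W/(q·S) = 1.0006×10^5 / (17080 × 54.1) = 0.1083.
CD = 0.0256 + 0.0467 × 0.1083² = 0.02615.
L/D = CL/CD = 0.1083 / 0.02615 = 4.14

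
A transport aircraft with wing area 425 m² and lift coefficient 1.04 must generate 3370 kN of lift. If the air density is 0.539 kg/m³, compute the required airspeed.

L = ½ρv²S·CL ⇒ v = √(2L/(ρ·S·CL))
v = √(2 × 3.37×10^6 / (0.539 × 425 × 1.04)) = √28290 = 168 m/s

v = 168 m/s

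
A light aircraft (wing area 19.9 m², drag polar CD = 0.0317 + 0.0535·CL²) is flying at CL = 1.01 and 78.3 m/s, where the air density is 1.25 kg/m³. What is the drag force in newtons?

CD = 0.0317 + 0.0535 × 1.01² = 0.08628
D = ½ρv²S·CD = ½ × 1.25 × 78.3² × 19.9 × 0.08628 = 6580 N

D = 6580 N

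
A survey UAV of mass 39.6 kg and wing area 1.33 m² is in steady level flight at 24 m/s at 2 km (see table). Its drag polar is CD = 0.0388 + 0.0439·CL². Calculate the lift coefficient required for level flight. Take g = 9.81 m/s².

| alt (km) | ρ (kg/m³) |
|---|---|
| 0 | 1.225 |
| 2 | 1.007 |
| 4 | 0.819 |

At 2 km, from the table: ρ = 1.007 kg/m³.
Level flight ⇒ L = W = m·g = 39.6 × 9.81 = 388.48 N.
q = ½ρv² = ½ × 1.007 × 24² = 290 Pa.
CL = 2W/(ρv²S) = 2×388.48/(1.007×24²×1.33) = 1.007.

CL = 1.01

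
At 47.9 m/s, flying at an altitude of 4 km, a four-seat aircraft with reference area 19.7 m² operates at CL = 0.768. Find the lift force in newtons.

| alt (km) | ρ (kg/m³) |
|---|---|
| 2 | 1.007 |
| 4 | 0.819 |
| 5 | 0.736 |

L = 14200 N

At 4 km, from the table: ρ = 0.819 kg/m³.
Dynamic pressure q = ½ρv² = ½ × 0.819 × 47.9² = 939.6 Pa.
L = q·S·CL = 939.6 × 19.7 × 0.768 = 14200 N ≈ 14.2 kN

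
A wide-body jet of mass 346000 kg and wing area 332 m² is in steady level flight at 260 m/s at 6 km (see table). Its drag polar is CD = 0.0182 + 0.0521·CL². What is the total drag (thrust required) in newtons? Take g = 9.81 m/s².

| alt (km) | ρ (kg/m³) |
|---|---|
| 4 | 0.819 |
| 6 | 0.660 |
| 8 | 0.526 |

At 6 km, from the table: ρ = 0.660 kg/m³.
In steady level flight, lift balances weight: W = mg = 346000 × 9.81 = 3.3943×10^6 N.
q = ½ρv² = ½ × 0.66 × 260² = 22310 Pa.
Required CL = L/(qS) = 3.3943×10^6/(22310·332) = 0.4583.
CD = 0.0182 + 0.0521 × 0.4583² = 0.02914.
D = q·S·CD = 22310 × 332 × 0.02914 = 2.158×10^5 N

D = 2.16×10^5 N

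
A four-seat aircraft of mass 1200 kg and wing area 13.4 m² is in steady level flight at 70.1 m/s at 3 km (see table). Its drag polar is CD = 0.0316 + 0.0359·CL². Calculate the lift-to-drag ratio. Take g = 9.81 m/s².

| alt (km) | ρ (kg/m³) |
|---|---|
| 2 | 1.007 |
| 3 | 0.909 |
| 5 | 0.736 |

L/D = 10.6

At 3 km, from the table: ρ = 0.909 kg/m³.
Level flight ⇒ L = W = m·g = 1200 × 9.81 = 11772 N.
q = ½ρv² = ½ × 0.909 × 70.1² = 2233 Pa.
CL = 2W/(ρv²S) = 2×11772/(0.909×70.1²×13.4) = 0.3933.
CD = 0.0316 + 0.0359 × 0.3933² = 0.03715.
L/D = CL/CD = 0.3933 / 0.03715 = 10.6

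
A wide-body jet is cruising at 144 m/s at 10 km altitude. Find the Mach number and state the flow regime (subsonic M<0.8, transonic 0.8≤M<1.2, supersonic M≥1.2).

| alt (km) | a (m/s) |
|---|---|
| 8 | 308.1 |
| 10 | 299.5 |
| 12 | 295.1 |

M = 0.481 (subsonic)

At 10 km, from the table: a = 299.5 m/s.
M = v/a = 144 / 299.5 = 0.481
M = 0.481 → subsonic.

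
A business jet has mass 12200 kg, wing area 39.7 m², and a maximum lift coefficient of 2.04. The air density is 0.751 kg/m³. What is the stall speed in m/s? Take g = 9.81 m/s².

Stall occurs when L = W at CL,max. W = mg = 12200 × 9.81 = 1.197×10^5 N.
V_stall = √(2W/(ρ·S·CL,max)) = √(2 × 1.197×10^5 / (0.751 × 39.7 × 2.04))
V_stall = √3935 = 62.7 m/s

V_stall = 62.7 m/s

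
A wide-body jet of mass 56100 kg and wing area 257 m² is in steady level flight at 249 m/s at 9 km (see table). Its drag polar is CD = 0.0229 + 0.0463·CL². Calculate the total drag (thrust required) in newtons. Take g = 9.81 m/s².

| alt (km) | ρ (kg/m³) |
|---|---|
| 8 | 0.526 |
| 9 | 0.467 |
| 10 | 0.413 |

At 9 km, from the table: ρ = 0.467 kg/m³.
In steady level flight, lift balances weight: W = mg = 56100 × 9.81 = 5.5034×10^5 N.
q = ½ρv² = ½ × 0.467 × 249² = 14480 Pa.
CL = W/(q·S) = 5.5034×10^5 / (14480 × 257) = 0.1479.
CD = 0.0229 + 0.0463 × 0.1479² = 0.02391.
D = q·S·CD = 14480 × 257 × 0.02391 = 88970 N

D = 89000 N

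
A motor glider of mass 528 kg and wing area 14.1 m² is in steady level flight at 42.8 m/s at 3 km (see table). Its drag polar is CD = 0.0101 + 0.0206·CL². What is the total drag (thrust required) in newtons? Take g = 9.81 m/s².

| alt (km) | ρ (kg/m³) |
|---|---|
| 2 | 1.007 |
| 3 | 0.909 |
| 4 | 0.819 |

At 3 km, from the table: ρ = 0.909 kg/m³.
Weight W = mg = 528 × 9.81 = 5179.7 N; in level flight L = W.
q = ½ρv² = ½ × 0.909 × 42.8² = 832.6 Pa.
CL = 2W/(ρv²S) = 2×5179.7/(0.909×42.8²×14.1) = 0.4412.
CD = 0.0101 + 0.0206 × 0.4412² = 0.01411.
D = q·S·CD = 832.6 × 14.1 × 0.01411 = 165.6 N

D = 166 N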